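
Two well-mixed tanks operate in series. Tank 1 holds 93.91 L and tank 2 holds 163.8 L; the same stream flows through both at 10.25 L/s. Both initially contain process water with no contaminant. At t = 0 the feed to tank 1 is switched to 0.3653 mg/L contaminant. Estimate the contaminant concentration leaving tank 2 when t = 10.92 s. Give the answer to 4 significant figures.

0.08205 mg/L

Each tank obeys Vᵢ dCᵢ/dt = Q(Cᵢ₋₁ − Cᵢ), so τᵢ = Vᵢ/Q.
τ₁ = 93.91/10.25 = 9.16195 s; τ₂ = 163.8/10.25 = 15.9805 s.
Solving the cascade with C₁(0)=C₂(0)=0 gives C₂(t) = C_in[1 − (τ₁ e^(−t/τ₁) − τ₂ e^(−t/τ₂))/(τ₁ − τ₂)].
At t = 10.92: e^(−t/τ₁) = 0.303648, e^(−t/τ₂) = 0.504931.
C₂ = 0.3653·[1 − (9.16195·0.303648 − 15.9805·0.504931)/(-6.81854)] = 0.3653·0.224608 = 0.0820494 mg/L.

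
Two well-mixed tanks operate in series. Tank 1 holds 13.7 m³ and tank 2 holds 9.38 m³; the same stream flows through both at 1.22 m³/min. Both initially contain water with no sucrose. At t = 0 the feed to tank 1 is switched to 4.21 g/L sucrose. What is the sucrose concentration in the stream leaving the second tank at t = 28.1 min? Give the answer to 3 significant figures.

Time constants: τᵢ = Vᵢ/Q for each well-mixed tank.
τ₁ = 13.7/1.22 = 11.230 min; τ₂ = 9.38/1.22 = 7.6885 min.
Solving the cascade with C₁(0)=C₂(0)=0 gives C₂(t) = C_in[1 − (τ₁ e^(−t/τ₁) − τ₂ e^(−t/τ₂))/(τ₁ − τ₂)].
At t = 28.1: e^(−t/τ₁) = 0.081893, e^(−t/τ₂) = 0.025867.
C₂ = 4.21·[1 − (11.230·0.081893 − 7.6885·0.025867)/(3.5410)] = 4.21·0.79646 = 3.3531 g/L.

3.35 g/L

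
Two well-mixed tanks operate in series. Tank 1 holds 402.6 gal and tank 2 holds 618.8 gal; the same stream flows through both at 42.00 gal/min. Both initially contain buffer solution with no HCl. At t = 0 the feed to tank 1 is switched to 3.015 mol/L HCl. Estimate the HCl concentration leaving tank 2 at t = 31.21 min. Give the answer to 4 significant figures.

Time constants: τᵢ = Vᵢ/Q for each well-mixed tank.
τ₁ = 402.6/42.00 = 9.58571 min; τ₂ = 618.8/42.00 = 14.7333 min.
Tank 1: C₁ = C_in(1 − e^(−t/τ₁)). Tank 2 (τ₁ ≠ τ₂): C₂ = C_in[1 − (τ₁ e^(−t/τ₁) − τ₂ e^(−t/τ₂))/(τ₁ − τ₂)].
At t = 31.21: e^(−t/τ₁) = 0.0385466, e^(−t/τ₂) = 0.120233.
C₂ = 3.015·[1 − (9.58571·0.0385466 − 14.7333·0.120233)/(-5.14762)] = 3.015·0.727654 = 2.19388 mol/L.

2.194 mol/L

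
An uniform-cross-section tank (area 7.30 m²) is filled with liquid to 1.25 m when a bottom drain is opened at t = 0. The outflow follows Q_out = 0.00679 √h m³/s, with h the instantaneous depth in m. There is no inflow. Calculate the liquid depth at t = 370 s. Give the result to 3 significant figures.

With no inflow, A dh/dt = −0.00679 √h.
Separate and integrate: 2(√h − √h₀) = −(0.00679/A) t.
√h = √1.25 − 0.00679·370/(2·7.30) = 1.1180 − 0.17208 = 0.94596.
h = 0.94596² = 0.89484 m.

0.895 m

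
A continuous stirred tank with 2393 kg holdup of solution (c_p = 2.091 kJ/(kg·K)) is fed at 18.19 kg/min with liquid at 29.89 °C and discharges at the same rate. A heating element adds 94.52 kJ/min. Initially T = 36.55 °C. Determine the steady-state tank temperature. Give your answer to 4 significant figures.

Unsteady energy balance on the tank contents: M c_p dT/dt = ṁ c_p (T_in − T) + 94.52.
At steady state dT/dt = 0 ⇒ T_ss = T_in + Q̇/(ṁ c_p) = 29.89 + 94.52/(18.19·2.091) = 32.3751 °C.

32.38 °C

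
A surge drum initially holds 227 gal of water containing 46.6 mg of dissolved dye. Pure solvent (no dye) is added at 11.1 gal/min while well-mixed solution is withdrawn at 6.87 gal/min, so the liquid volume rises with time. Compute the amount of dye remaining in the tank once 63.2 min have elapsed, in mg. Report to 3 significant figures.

Let m(t) be the amount of dye. Volume: V(t) = V₀ + (Q_in − Q_out) t = 227 + 4.2300 t; V(63.2) = 494.34 gal.
Solute balance: dm/dt = 0 − Q_out C = −Q_out m/V(t).
Separate: dm/m = −Q_out dt/V(t) ⇒ ln(m/m₀) = −(Q_out/(Q_in−Q_out)) ln(V/V₀).
m = m₀ (V₀/V)^(Q_out/(Q_in−Q_out)) = 46.6 × (227/494.34)^(1.6241) = 13.166 mg.

13.2 mg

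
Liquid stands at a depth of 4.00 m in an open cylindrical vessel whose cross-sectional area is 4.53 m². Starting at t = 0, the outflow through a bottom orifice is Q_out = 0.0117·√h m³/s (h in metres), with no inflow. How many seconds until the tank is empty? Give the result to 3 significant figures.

With no inflow, A dh/dt = −0.0117 √h.
Separate and integrate: 2(√h − √h₀) = −(0.0117/A) t.
Set h = 0: 2√h₀ = (0.0117/A) t_empty ⇒ t_empty = 2A√h₀/0.0117.
t_empty = 2·4.53·√4.00/0.0117 = 9.0600·2.0000/0.0117 = 1548.7 s.

1550 s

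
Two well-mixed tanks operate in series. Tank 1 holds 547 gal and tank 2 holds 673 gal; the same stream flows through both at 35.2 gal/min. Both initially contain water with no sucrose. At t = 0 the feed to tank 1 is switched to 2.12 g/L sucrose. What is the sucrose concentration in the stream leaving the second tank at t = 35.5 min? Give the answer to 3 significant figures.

Time constants: τᵢ = Vᵢ/Q for each well-mixed tank.
τ₁ = 547/35.2 = 15.540 min; τ₂ = 673/35.2 = 19.119 min.
Solving the cascade with C₁(0)=C₂(0)=0 gives C₂(t) = C_in[1 − (τ₁ e^(−t/τ₁) − τ₂ e^(−t/τ₂))/(τ₁ − τ₂)].
At t = 35.5: e^(−t/τ₁) = 0.10183, e^(−t/τ₂) = 0.15618.
C₂ = 2.12·[1 − (15.540·0.10183 − 19.119·0.15618)/(-3.5795)] = 2.12·0.60788 = 1.2887 g/L.

1.29 g/L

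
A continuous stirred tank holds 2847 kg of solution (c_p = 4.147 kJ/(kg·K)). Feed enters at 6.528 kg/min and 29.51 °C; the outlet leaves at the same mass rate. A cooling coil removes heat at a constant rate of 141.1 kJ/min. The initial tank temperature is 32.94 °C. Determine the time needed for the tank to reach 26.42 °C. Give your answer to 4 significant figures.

M c_p dT/dt = ṁ c_p (T_in − T) − Q̇.
τ = M/ṁ = 436.121 min; T_ss = T_in − Q̇/(ṁ c_p) = 24.2979 °C.
T(t) = T_ss + (T₀ − T_ss) e^(−t/τ). Set T = 26.42:
e^(−t/τ) = (26.42 − 24.2979)/(32.94 − 24.2979) = 0.245554
t = −436.121 · ln(0.245554) = 612.419 min.

612.4 min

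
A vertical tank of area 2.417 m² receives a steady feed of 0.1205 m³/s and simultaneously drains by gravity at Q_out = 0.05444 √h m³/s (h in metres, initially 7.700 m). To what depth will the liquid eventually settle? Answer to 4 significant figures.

4.899 m

Level balance: A dh/dt = 0.1205 − 0.05444 √h. Setting dh/dt = 0:
Q_in = 0.05444 √h_ss ⇒ √h_ss = 0.1205/0.05444 = 2.21345.
h_ss = 2.21345² = 4.89934 m. (Since h₀ = 7.700 m > h_ss, the level will fall toward this value.)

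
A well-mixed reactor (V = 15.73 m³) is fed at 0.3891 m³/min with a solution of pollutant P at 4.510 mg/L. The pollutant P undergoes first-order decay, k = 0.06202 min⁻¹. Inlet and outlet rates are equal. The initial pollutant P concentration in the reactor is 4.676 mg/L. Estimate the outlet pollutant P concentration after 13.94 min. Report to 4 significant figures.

Species balance: V dC/dt = Q C_in − Q C − k V C.
dC/dt = (Q/V) C_in − (Q/V + k) C; effective rate a = Q/V + k = 0.0247362 + 0.06202 = 0.0867562 min⁻¹.
C_ss = Q C_in/(Q + kV) = 1.28590 mg/L; C(t) = C_ss + (C₀ − C_ss) e^(−a t).
C(13.94) = 1.28590 + (3.39010)·e^(−0.0867562·13.94) = 1.28590 + (3.39010)·0.298382 = 2.29745 mg/L.

2.297 mg/L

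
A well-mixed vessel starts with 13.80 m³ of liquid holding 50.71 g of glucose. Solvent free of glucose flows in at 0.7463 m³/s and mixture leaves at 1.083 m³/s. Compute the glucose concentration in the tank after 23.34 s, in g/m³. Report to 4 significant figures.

Total volume: dV/dt = Q_in − Q_out = -0.336700 m³/s, so V(t) = 13.80 − 0.336700 t and V(23.34) = 5.94142 m³.
Solute balance: dm/dt = 0 − Q_out C = −Q_out m/V(t).
Separate: dm/m = −Q_out dt/V(t) ⇒ ln(m/m₀) = −(Q_out/(Q_in−Q_out)) ln(V/V₀).
m = m₀ (V₀/V)^(Q_out/(Q_in−Q_out)) = 50.71 × (13.80/5.94142)^(-3.21651) = 3.37199 g.
C = m/V = 3.37199/5.94142 = 0.567539 g/m³.

0.5675 g/m³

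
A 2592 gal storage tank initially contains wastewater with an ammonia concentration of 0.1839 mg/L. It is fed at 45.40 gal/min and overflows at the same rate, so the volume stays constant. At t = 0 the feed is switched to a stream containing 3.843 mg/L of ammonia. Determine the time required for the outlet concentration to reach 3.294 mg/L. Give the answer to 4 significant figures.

108.3 min

Species balance: V dC/dt = Q(C_in − C) ⇒ τ = V/Q = 57.0925 min.
C(t) = C_in + (C₀ − C_in) e^(−t/τ). Set C = 3.294 and solve for t:
e^(−t/τ) = (C − C_in)/(C₀ − C_in) = (3.294 − 3.843)/(0.1839 − 3.843) = 0.150037
t = −τ ln(…) = 57.0925 × 1.89687 = 108.297 min.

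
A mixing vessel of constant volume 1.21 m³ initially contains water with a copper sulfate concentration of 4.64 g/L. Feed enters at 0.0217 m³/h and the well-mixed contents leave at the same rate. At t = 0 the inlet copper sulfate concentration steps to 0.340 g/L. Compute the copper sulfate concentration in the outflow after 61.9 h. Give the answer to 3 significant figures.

Species balance on the tank: V dC/dt = Q(C_in − C).
Rewrite as dC/dt + C/τ = C_in/τ, τ = V/Q = 55.760 h.
Solution: C(t) = C_in + (C₀ − C_in) e^(−t/τ).
C(61.9) = 0.340 + (4.64 − 0.340)·e^(−61.9/55.760) = 0.340 + (4.3000)·0.32952 = 1.7570 g/L.

1.76 g/L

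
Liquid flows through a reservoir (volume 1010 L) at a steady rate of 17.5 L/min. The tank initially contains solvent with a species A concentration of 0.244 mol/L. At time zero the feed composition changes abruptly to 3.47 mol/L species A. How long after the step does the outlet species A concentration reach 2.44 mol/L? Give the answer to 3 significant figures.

Species balance: V dC/dt = Q(C_in − C) ⇒ τ = V/Q = 57.714 min.
C(t) = C_in + (C₀ − C_in) e^(−t/τ). Set C = 2.44 and solve for t:
e^(−t/τ) = (C − C_in)/(C₀ − C_in) = (2.44 − 3.47)/(0.244 − 3.47) = 0.31928
t = −τ ln(…) = 57.714 × 1.1417 = 65.891 min.

65.9 min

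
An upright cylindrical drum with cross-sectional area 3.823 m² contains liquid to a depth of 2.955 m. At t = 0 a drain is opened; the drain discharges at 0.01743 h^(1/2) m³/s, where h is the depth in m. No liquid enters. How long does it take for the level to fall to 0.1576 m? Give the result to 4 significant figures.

A dh/dt = −Q_out = −0.01743 √h.
This is separable: 2 d(√h)/dt = −0.01743/A, so √h = √h₀ − (0.01743/(2A)) t.
t = 2A(√h₀ − √h)/0.01743 = 2·3.823·(√2.955 − √0.1576)/0.01743
  = 7.64600 × (1.71901 − 0.396989) / 0.01743 = 579.930 s.

579.9 s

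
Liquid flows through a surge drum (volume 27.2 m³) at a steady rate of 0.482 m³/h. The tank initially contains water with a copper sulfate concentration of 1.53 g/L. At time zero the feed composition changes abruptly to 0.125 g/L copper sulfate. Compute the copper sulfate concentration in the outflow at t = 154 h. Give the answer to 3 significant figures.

Mass balance on the solute (V constant): V dC/dt = Q(C_in − C).
Rewrite as dC/dt + C/τ = C_in/τ, τ = V/Q = 56.432 h.
C approaches C_in exponentially: C(t) = C_in + (C₀ − C_in) e^(−t/τ).
C(154) = 0.125 + (1.53 − 0.125)·e^(−154/56.432) = 0.125 + (1.4050)·0.065286 = 0.21673 g/L.

0.217 g/L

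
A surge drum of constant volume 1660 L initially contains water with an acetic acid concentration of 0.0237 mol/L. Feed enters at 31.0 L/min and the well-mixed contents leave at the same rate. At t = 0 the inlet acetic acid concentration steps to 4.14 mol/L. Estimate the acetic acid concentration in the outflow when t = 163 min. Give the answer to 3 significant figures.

3.94 mol/L

Mass balance on the solute (V constant): V dC/dt = Q(C_in − C).
Time constant τ = V/Q = 1660/31.0 = 53.548 min.
Solution: C(t) = C_in + (C₀ − C_in) e^(−t/τ).
C(163) = 4.14 + (0.0237 − 4.14)·e^(−163/53.548) = 4.14 + (-4.1163)·0.047645 = 3.9439 mol/L.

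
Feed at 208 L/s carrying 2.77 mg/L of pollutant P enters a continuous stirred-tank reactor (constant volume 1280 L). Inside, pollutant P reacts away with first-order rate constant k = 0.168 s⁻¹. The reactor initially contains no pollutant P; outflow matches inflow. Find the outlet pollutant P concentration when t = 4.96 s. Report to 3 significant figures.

Accumulation = in − out − consumed: V dC/dt = Q C_in − Q C − k V C.
This is linear with rate a = Q/V + k = 0.33050 s⁻¹.
C_ss = Q C_in/(Q + kV) = 1.3620 mg/L; C(t) = C_ss + (C₀ − C_ss) e^(−a t).
C(4.96) = 1.3620 + (-1.3620)·e^(−0.33050·4.96) = 1.3620 + (-1.3620)·0.19412 = 1.0976 mg/L.

1.10 mg/L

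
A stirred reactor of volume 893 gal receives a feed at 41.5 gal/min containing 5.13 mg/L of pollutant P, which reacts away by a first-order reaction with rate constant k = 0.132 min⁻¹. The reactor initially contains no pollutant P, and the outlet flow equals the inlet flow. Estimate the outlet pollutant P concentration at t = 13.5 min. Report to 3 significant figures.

Accumulation = in − out − consumed: V dC/dt = Q C_in − Q C − k V C.
dC/dt = (Q/V) C_in − (Q/V + k) C; effective rate a = Q/V + k = 0.046473 + 0.132 = 0.17847 min⁻¹.
C_ss = Q C_in/(Q + kV) = 1.3358 mg/L; C(t) = C_ss + (C₀ − C_ss) e^(−a t).
C(13.5) = 1.3358 + (-1.3358)·e^(−0.17847·13.5) = 1.3358 + (-1.3358)·0.089871 = 1.2158 mg/L.

1.22 mg/L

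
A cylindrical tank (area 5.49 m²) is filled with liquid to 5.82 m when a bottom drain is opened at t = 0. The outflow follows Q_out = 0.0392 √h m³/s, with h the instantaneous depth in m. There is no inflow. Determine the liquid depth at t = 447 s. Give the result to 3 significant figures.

A dh/dt = −Q_out = −0.0392 √h.
∫ h^(−1/2) dh = −(0.0392/A) ∫ dt, giving 2√h = 2√h₀ − (0.0392/A) t.
√h = √5.82 − 0.0392·447/(2·5.49) = 2.4125 − 1.5958 = 0.81662.
h = 0.81662² = 0.66687 m.

0.667 m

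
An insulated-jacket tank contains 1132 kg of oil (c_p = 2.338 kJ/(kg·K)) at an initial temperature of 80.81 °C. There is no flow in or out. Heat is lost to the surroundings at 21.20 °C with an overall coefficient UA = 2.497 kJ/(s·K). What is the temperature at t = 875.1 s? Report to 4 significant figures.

Lumped-capacitance energy balance: M c_p dT/dt = UA(T_amb − T).
dT/dt = (T_ss − T)/τ with T_ss = T_amb = 21.2000 °C, τ = M c_p/UA = 1132·2.338/2.497 = 1059.92 s.
Integrating: T(t) = T_ss + (T₀ − T_ss) e^(−t/τ).
T(875.1) = 21.2000 + (59.6100)·0.437959 = 47.3067 °C.

47.31 °C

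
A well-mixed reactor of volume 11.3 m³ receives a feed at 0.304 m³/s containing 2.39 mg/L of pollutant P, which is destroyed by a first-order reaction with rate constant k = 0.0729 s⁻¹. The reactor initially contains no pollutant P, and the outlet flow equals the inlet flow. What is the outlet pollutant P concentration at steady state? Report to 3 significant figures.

0.644 mg/L

Species balance: V dC/dt = Q C_in − Q C − k V C.
At steady state: 0 = Q C_in − (Q + kV) C_ss, so C_ss = Q C_in/(Q + kV).
C_ss = 0.304·2.39/(0.304 + 0.0729·11.3) = 0.72656/1.1278 = 0.64424 mg/L.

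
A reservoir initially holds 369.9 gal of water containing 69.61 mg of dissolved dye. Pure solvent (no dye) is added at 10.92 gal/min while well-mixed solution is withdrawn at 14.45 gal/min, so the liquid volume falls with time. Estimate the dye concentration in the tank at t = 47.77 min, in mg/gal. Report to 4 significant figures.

Let m(t) be the amount of dye. Volume: V(t) = V₀ + (Q_in − Q_out) t = 369.9 − 3.53000 t; V(47.77) = 201.272 gal.
No dye enters, so dm/dt = −Q_out · (m/V).
Separate: dm/m = −Q_out dt/V(t) ⇒ ln(m/m₀) = −(Q_out/(Q_in−Q_out)) ln(V/V₀).
m = m₀ (V₀/V)^(Q_out/(Q_in−Q_out)) = 69.61 × (369.9/201.272)^(-4.09348) = 5.76446 mg.
C = m/V = 5.76446/201.272 = 0.0286402 mg/gal.

0.02864 mg/gal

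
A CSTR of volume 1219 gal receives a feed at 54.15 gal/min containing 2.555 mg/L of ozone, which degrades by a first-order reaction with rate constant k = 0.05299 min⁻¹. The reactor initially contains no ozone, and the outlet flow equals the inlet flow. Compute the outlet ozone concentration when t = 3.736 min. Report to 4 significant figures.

Accumulation = in − out − consumed: V dC/dt = Q C_in − Q C − k V C.
This is linear with rate a = Q/V + k = 0.0974117 min⁻¹.
C_ss = Q C_in/(Q + kV) = 1.16513 mg/L; C(t) = C_ss + (C₀ − C_ss) e^(−a t).
C(3.736) = 1.16513 + (-1.16513)·e^(−0.0974117·3.736) = 1.16513 + (-1.16513)·0.694940 = 0.355435 mg/L.

0.3554 mg/L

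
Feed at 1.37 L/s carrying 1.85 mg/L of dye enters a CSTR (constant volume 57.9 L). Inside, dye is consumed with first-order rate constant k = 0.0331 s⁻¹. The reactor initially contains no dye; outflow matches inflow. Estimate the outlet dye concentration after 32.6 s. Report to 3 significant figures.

Species balance: V dC/dt = Q C_in − Q C − k V C.
This is linear with rate a = Q/V + k = 0.056761 s⁻¹.
C_ss = Q C_in/(Q + kV) = 0.77119 mg/L; C(t) = C_ss + (C₀ − C_ss) e^(−a t).
C(32.6) = 0.77119 + (-0.77119)·e^(−0.056761·32.6) = 0.77119 + (-0.77119)·0.15717 = 0.64998 mg/L.

0.650 mg/L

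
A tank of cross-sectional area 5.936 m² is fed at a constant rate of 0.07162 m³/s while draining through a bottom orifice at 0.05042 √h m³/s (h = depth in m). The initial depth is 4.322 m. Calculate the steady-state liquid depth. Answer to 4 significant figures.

Level balance: A dh/dt = 0.07162 − 0.05042 √h. Setting dh/dt = 0:
Q_in = 0.05042 √h_ss ⇒ √h_ss = 0.07162/0.05042 = 1.42047.
h_ss = 1.42047² = 2.01773 m. (Since h₀ = 4.322 m > h_ss, the level will fall toward this value.)

2.018 m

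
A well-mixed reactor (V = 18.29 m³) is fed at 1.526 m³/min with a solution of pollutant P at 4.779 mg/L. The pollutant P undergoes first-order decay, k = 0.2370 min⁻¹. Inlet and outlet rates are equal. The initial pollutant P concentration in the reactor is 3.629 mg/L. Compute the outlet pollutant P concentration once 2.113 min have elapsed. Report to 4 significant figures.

Species balance: V dC/dt = Q C_in − Q C − k V C.
dC/dt = (Q/V) C_in − (Q/V + k) C; effective rate a = Q/V + k = 0.0834336 + 0.2370 = 0.320434 min⁻¹.
C_ss = Q C_in/(Q + kV) = 1.24434 mg/L; C(t) = C_ss + (C₀ − C_ss) e^(−a t).
C(2.113) = 1.24434 + (2.38466)·e^(−0.320434·2.113) = 1.24434 + (2.38466)·0.508100 = 2.45599 mg/L.

2.456 mg/L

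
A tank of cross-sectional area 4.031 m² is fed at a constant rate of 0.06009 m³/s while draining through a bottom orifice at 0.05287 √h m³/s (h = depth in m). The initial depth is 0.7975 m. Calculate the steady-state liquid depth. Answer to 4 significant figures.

Volume balance on the tank: A dh/dt = Q_in − 0.05287 √h. At steady state dh/dt = 0:
Q_in = 0.05287 √h_ss ⇒ √h_ss = 0.06009/0.05287 = 1.13656.
h_ss = 1.13656² = 1.29177 m. (Since h₀ = 0.7975 m < h_ss, the level will rise toward this value.)

1.292 m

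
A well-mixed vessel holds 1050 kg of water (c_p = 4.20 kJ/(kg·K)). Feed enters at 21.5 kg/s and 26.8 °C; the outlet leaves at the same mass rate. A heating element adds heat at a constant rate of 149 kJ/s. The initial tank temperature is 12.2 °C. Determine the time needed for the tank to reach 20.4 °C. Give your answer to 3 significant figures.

34.3 s

Energy balance: M c_p dT/dt = ṁ c_p (T_in − T) + 149.
τ = M/ṁ = 48.837 s; T_ss = T_in + Q̇/(ṁ c_p) = 28.450 °C.
T(t) = T_ss + (T₀ − T_ss) e^(−t/τ). Set T = 20.4:
e^(−t/τ) = (20.4 − 28.450)/(12.2 − 28.450) = 0.49539
t = −48.837 · ln(0.49539) = 34.304 s.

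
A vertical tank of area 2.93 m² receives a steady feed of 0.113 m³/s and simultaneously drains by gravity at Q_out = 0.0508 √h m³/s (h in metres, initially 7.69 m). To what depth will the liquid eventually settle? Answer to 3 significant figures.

Level balance: A dh/dt = 0.113 − 0.0508 √h. Setting dh/dt = 0:
Q_in = 0.0508 √h_ss ⇒ √h_ss = 0.113/0.0508 = 2.2244.
h_ss = 2.2244² = 4.9480 m. (Since h₀ = 7.69 m > h_ss, the level will fall toward this value.)

4.95 m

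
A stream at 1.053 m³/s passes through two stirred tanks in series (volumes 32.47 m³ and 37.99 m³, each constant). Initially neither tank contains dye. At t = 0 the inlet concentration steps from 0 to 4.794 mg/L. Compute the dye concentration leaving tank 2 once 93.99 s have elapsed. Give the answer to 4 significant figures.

3.694 mg/L

Species balance on tank i: dCᵢ/dt = (Cᵢ₋₁ − Cᵢ)/τᵢ with τᵢ = Vᵢ/Q.
τ₁ = 32.47/1.053 = 30.8357 s; τ₂ = 37.99/1.053 = 36.0779 s.
Tank 1: C₁ = C_in(1 − e^(−t/τ₁)). Tank 2 (τ₁ ≠ τ₂): C₂ = C_in[1 − (τ₁ e^(−t/τ₁) − τ₂ e^(−t/τ₂))/(τ₁ − τ₂)].
At t = 93.99: e^(−t/τ₁) = 0.0474495, e^(−t/τ₂) = 0.0738885.
C₂ = 4.794·[1 − (30.8357·0.0474495 − 36.0779·0.0738885)/(-5.24217)] = 4.794·0.770591 = 3.69421 mg/L.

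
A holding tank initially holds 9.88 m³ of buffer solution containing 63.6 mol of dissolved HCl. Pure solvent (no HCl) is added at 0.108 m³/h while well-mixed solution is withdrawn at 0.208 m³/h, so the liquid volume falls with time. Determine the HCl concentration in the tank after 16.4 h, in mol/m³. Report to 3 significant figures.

Let m(t) be the amount of HCl. Volume: V(t) = V₀ + (Q_in − Q_out) t = 9.88 − 0.10000 t; V(16.4) = 8.2400 m³.
No HCl enters, so dm/dt = −Q_out · (m/V).
dm/m = −Q_out dt/(V₀ − 0.10000 t); integrating gives ln(m/m₀) = −(Q_out/(Q_in−Q_out)) ln(V/V₀).
m = m₀ (V₀/V)^(Q_out/(Q_in−Q_out)) = 63.6 × (9.88/8.2400)^(-2.0800) = 43.600 mol.
C = m/V = 43.600/8.2400 = 5.2913 mol/m³.

5.29 mol/m³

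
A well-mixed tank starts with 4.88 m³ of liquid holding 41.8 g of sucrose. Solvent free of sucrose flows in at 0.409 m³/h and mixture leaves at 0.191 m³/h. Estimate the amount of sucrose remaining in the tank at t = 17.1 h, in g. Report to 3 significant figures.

Let m(t) be the amount of sucrose. Volume: V(t) = V₀ + (Q_in − Q_out) t = 4.88 + 0.21800 t; V(17.1) = 8.6078 m³.
Solute balance: dm/dt = 0 − Q_out C = −Q_out m/V(t).
dm/m = −Q_out dt/(V₀ + 0.21800 t); integrating gives ln(m/m₀) = −(Q_out/(Q_in−Q_out)) ln(V/V₀).
m = m₀ (V₀/V)^(Q_out/(Q_in−Q_out)) = 41.8 × (4.88/8.6078)^(0.87615) = 25.423 g.

25.4 g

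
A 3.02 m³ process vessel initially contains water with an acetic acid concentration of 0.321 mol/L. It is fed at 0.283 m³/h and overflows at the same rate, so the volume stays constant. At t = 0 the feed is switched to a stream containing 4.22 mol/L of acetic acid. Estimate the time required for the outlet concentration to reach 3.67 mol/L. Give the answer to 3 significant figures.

Accumulation = in − out for the solute gives V dC/dt = Q(C_in − C), so τ = V/Q = 10.671 h.
C(t) = C_in + (C₀ − C_in) e^(−t/τ). Set C = 3.67 and solve for t:
e^(−t/τ) = (C − C_in)/(C₀ − C_in) = (3.67 − 4.22)/(0.321 − 4.22) = 0.14106
t = −τ ln(…) = 10.671 × 1.9586 = 20.901 h.

20.9 h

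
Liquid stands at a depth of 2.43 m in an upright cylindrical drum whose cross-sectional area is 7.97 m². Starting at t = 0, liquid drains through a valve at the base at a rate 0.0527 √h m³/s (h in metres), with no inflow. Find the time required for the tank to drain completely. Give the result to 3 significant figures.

471 s

With no inflow, A dh/dt = −0.0527 √h.
Separate and integrate: 2(√h − √h₀) = −(0.0527/A) t.
Tank is empty when √h = 0: t_empty = 2A√h₀/0.0527.
t_empty = 2·7.97·√2.43/0.0527 = 15.940·1.5588/0.0527 = 471.50 s.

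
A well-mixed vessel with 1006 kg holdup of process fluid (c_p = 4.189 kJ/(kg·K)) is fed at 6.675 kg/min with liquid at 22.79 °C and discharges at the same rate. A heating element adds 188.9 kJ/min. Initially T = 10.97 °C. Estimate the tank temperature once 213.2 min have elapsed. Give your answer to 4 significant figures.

Unsteady energy balance on the tank contents: M c_p dT/dt = ṁ c_p (T_in − T) + 188.9.
Rearrange: dT/dt = (T_ss − T)/τ with τ = M/ṁ = 150.712 min and T_ss = T_in + Q̇/(ṁ c_p) = 29.5457 °C.
Integrating: T(t) = T_ss + (T₀ − T_ss) e^(−t/τ).
T(213.2) = 29.5457 + (-18.5757)·e^(−213.2/150.712) = 29.5457 + (-18.5757)·0.243017 = 25.0315 °C.

25.03 °C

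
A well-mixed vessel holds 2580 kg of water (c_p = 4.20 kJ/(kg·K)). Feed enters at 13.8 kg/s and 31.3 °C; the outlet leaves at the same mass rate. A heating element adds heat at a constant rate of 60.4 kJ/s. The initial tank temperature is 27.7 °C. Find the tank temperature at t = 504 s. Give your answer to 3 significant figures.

First-law balance (no shaft work): M c_p dT/dt = ṁ c_p (T_in − T) + 60.4.
Rearrange: dT/dt = (T_ss − T)/τ with τ = M/ṁ = 186.96 s and T_ss = T_in + Q̇/(ṁ c_p) = 32.342 °C.
Solution: T(t) = T_ss + (T₀ − T_ss) e^(−t/τ).
T(504) = 32.342 + (-4.6421)·e^(−504/186.96) = 32.342 + (-4.6421)·0.067487 = 32.029 °C.

32.0 °C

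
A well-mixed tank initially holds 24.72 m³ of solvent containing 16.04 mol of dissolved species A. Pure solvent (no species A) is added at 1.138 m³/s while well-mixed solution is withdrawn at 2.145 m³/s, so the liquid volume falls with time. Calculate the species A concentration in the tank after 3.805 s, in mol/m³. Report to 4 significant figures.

Let m(t) be the amount of species A. Volume: V(t) = V₀ + (Q_in − Q_out) t = 24.72 − 1.00700 t; V(3.805) = 20.8884 m³.
Species balance (pure solvent in): dm/dt = −Q_out · m/V(t).
Separate: dm/m = −Q_out dt/V(t) ⇒ ln(m/m₀) = −(Q_out/(Q_in−Q_out)) ln(V/V₀).
m = m₀ (V₀/V)^(Q_out/(Q_in−Q_out)) = 16.04 × (24.72/20.8884)^(-2.13009) = 11.2047 mol.
C = m/V = 11.2047/20.8884 = 0.536410 mol/m³.

0.5364 mol/m³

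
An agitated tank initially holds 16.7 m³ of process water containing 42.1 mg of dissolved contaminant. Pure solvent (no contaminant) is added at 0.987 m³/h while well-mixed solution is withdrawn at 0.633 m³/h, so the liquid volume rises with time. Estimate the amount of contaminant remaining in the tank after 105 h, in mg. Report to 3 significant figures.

Let m(t) be the amount of contaminant. Volume: V(t) = V₀ + (Q_in − Q_out) t = 16.7 + 0.35400 t; V(105) = 53.870 m³.
No contaminant enters, so dm/dt = −Q_out · (m/V).
dm/m = −Q_out dt/(V₀ + 0.35400 t); integrating gives ln(m/m₀) = −(Q_out/(Q_in−Q_out)) ln(V/V₀).
m = m₀ (V₀/V)^(Q_out/(Q_in−Q_out)) = 42.1 × (16.7/53.870)^(1.7881) = 5.1854 mg.

5.19 mg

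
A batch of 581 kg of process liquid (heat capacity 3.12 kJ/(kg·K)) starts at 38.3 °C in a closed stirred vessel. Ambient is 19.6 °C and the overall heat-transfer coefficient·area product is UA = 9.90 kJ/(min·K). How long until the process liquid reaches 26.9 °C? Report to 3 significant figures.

172 min

Lumped-capacitance energy balance: M c_p dT/dt = UA(T_amb − T).
τ = M c_p/UA = 183.10 min; T_ss = T_amb = 19.600 °C.
T(t) = T_ss + (T₀ − T_ss)e^(−t/τ); set T = 26.9:
t = −τ ln[(T − T_ss)/(T₀ − T_ss)] = −183.10 · ln(0.39037) = 172.24 min.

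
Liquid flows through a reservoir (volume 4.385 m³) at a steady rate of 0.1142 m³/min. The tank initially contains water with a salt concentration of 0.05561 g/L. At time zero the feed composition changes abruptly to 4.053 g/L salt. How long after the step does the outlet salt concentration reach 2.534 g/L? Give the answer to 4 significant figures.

Mass balance on the solute (V constant): V dC/dt = Q(C_in − C), so τ = V/Q = 38.3975 min.
C(t) = C_in + (C₀ − C_in) e^(−t/τ). Set C = 2.534 and solve for t:
e^(−t/τ) = (C − C_in)/(C₀ − C_in) = (2.534 − 4.053)/(0.05561 − 4.053) = 0.379998
t = −τ ln(…) = 38.3975 × 0.967589 = 37.1531 min.

37.15 min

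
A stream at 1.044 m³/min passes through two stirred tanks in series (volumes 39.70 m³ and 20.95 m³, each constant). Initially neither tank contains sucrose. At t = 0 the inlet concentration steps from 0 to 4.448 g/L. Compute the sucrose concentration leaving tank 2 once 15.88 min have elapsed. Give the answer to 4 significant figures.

Each tank obeys Vᵢ dCᵢ/dt = Q(Cᵢ₋₁ − Cᵢ), so τᵢ = Vᵢ/Q.
τ₁ = 39.70/1.044 = 38.0268 min; τ₂ = 20.95/1.044 = 20.0670 min.
Solving the cascade with C₁(0)=C₂(0)=0 gives C₂(t) = C_in[1 − (τ₁ e^(−t/τ₁) − τ₂ e^(−t/τ₂))/(τ₁ − τ₂)].
At t = 15.88: e^(−t/τ₁) = 0.658626, e^(−t/τ₂) = 0.453234.
C₂ = 4.448·[1 − (38.0268·0.658626 − 20.0670·0.453234)/(17.9598)] = 4.448·0.111883 = 0.497657 g/L.

0.4977 g/L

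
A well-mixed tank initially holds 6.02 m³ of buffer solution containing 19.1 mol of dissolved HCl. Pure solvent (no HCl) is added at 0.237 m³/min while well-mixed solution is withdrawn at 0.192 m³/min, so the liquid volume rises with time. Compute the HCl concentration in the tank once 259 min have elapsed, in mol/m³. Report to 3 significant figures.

0.0109 mol/m³

Let m(t) be the amount of HCl. Volume: V(t) = V₀ + (Q_in − Q_out) t = 6.02 + 0.045000 t; V(259) = 17.675 m³.
Solute balance: dm/dt = 0 − Q_out C = −Q_out m/V(t).
dm/m = −Q_out dt/(V₀ + 0.045000 t); integrating gives ln(m/m₀) = −(Q_out/(Q_in−Q_out)) ln(V/V₀).
m = m₀ (V₀/V)^(Q_out/(Q_in−Q_out)) = 19.1 × (6.02/17.675)^(4.2667) = 0.19286 mol.
C = m/V = 0.19286/17.675 = 0.010912 mol/m³.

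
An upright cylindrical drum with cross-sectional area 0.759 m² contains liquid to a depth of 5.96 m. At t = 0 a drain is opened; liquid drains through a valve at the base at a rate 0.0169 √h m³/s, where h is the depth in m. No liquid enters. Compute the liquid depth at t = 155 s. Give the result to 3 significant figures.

With no inflow, A dh/dt = −0.0169 √h.
This is separable: 2 d(√h)/dt = −0.0169/A, so √h = √h₀ − (0.0169/(2A)) t.
√h = √5.96 − 0.0169·155/(2·0.759) = 2.4413 − 1.7256 = 0.71569.
h = 0.71569² = 0.51221 m.

0.512 m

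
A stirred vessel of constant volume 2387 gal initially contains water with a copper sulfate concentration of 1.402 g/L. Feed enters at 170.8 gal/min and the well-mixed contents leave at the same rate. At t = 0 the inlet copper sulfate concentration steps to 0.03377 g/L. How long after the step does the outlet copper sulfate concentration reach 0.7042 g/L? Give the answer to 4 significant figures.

9.969 min

Species balance: V dC/dt = Q(C_in − C) ⇒ τ = V/Q = 13.9754 min.
C(t) = C_in + (C₀ − C_in) e^(−t/τ). Set C = 0.7042 and solve for t:
e^(−t/τ) = (C − C_in)/(C₀ − C_in) = (0.7042 − 0.03377)/(1.402 − 0.03377) = 0.489998
t = −τ ln(…) = 13.9754 × 0.713354 = 9.96941 min.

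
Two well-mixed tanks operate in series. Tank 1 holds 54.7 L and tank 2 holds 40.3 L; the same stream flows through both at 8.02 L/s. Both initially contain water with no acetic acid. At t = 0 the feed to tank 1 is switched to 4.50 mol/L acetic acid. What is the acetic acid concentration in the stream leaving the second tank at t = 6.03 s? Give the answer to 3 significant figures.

1.23 mol/L

Time constants: τᵢ = Vᵢ/Q for each well-mixed tank.
τ₁ = 54.7/8.02 = 6.8204 s; τ₂ = 40.3/8.02 = 5.0249 s.
Solving the cascade with C₁(0)=C₂(0)=0 gives C₂(t) = C_in[1 − (τ₁ e^(−t/τ₁) − τ₂ e^(−t/τ₂))/(τ₁ − τ₂)].
At t = 6.03: e^(−t/τ₁) = 0.41308, e^(−t/τ₂) = 0.30119.
C₂ = 4.50·[1 − (6.8204·0.41308 − 5.0249·0.30119)/(1.7955)] = 4.50·0.27377 = 1.2320 mol/L.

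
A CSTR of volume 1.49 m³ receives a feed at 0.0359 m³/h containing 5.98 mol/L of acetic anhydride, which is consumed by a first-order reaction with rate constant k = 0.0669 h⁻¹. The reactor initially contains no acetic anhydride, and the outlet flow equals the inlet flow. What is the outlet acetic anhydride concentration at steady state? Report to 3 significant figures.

Species balance: V dC/dt = Q C_in − Q C − k V C.
Steady state (dC/dt = 0): C_ss = Q C_in/(Q + kV) = C_in/(1 + kV/Q).
C_ss = 0.0359·5.98/(0.0359 + 0.0669·1.49) = 0.21468/0.13558 = 1.5834 mol/L.

1.58 mol/L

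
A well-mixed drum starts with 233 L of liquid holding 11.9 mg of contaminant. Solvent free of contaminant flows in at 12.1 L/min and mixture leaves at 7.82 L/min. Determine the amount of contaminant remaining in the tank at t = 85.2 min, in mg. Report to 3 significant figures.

Let m(t) be the amount of contaminant. Volume: V(t) = V₀ + (Q_in − Q_out) t = 233 + 4.2800 t; V(85.2) = 597.66 L.
Solute balance: dm/dt = 0 − Q_out C = −Q_out m/V(t).
dm/m = −Q_out dt/(V₀ + 4.2800 t); integrating gives ln(m/m₀) = −(Q_out/(Q_in−Q_out)) ln(V/V₀).
m = m₀ (V₀/V)^(Q_out/(Q_in−Q_out)) = 11.9 × (233/597.66)^(1.8271) = 2.1286 mg.

2.13 mg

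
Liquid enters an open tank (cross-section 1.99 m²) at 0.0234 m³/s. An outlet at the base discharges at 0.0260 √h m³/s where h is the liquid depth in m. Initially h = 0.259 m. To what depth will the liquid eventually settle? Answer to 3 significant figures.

Accumulation of liquid (constant cross-section A): A dh/dt = Q_in − 0.0260 √h. At steady state dh/dt = 0:
Q_in = 0.0260 √h_ss ⇒ √h_ss = 0.0234/0.0260 = 0.90000.
h_ss = 0.90000² = 0.81000 m. (Since h₀ = 0.259 m < h_ss, the level will rise toward this value.)

0.810 m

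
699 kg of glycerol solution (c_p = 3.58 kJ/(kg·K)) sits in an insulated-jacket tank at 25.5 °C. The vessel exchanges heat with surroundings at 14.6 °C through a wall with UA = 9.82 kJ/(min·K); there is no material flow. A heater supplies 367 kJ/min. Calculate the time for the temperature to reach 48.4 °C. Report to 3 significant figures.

M c_p dT/dt = −UA(T − T_amb) + Q̇.
τ = M c_p/UA = 254.83 min; T_ss = T_amb + Q̇/UA = 14.6 + 367/9.82 = 51.973 °C.
T(t) = T_ss + (T₀ − T_ss)e^(−t/τ); set T = 48.4:
t = −τ ln[(T − T_ss)/(T₀ − T_ss)] = −254.83 · ln(0.13496) = 510.37 min.

510 min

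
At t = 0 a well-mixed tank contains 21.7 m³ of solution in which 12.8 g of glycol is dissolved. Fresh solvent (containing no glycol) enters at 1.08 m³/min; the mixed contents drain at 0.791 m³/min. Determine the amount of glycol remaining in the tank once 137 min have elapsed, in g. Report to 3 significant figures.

Total volume: dV/dt = Q_in − Q_out = 0.28900 m³/min, so V(t) = 21.7 + 0.28900 t and V(137) = 61.293 m³.
No glycol enters, so dm/dt = −Q_out · (m/V).
dm/m = −Q_out dt/(V₀ + 0.28900 t); integrating gives ln(m/m₀) = −(Q_out/(Q_in−Q_out)) ln(V/V₀).
m = m₀ (V₀/V)^(Q_out/(Q_in−Q_out)) = 12.8 × (21.7/61.293)^(2.7370) = 0.74636 g.

0.746 g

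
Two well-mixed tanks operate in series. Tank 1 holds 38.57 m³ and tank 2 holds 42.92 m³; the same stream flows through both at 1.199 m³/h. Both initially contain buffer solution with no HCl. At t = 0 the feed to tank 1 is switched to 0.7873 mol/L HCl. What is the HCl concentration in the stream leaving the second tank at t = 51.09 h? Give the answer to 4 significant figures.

Each tank obeys Vᵢ dCᵢ/dt = Q(Cᵢ₋₁ − Cᵢ), so τᵢ = Vᵢ/Q.
τ₁ = 38.57/1.199 = 32.1685 h; τ₂ = 42.92/1.199 = 35.7965 h.
Tank 1: C₁ = C_in(1 − e^(−t/τ₁)). Tank 2 (τ₁ ≠ τ₂): C₂ = C_in[1 − (τ₁ e^(−t/τ₁) − τ₂ e^(−t/τ₂))/(τ₁ − τ₂)].
At t = 51.09: e^(−t/τ₁) = 0.204293, e^(−t/τ₂) = 0.239972.
C₂ = 0.7873·[1 − (32.1685·0.204293 − 35.7965·0.239972)/(-3.62802)] = 0.7873·0.443676 = 0.349306 mol/L.

0.3493 mol/L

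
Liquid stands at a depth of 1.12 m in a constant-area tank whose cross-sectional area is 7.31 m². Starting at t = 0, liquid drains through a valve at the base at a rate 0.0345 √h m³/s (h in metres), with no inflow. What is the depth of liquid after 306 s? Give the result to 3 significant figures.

With no inflow, A dh/dt = −0.0345 √h.
∫ h^(−1/2) dh = −(0.0345/A) ∫ dt, giving 2√h = 2√h₀ − (0.0345/A) t.
√h = √1.12 − 0.0345·306/(2·7.31) = 1.0583 − 0.72209 = 0.33621.
h = 0.33621² = 0.11304 m.

0.113 m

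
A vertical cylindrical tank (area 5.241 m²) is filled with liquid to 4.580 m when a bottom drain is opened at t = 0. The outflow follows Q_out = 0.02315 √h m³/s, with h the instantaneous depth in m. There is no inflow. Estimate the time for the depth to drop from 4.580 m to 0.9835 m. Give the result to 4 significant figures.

520.0 s

With no inflow, A dh/dt = −0.02315 √h.
This is separable: 2 d(√h)/dt = −0.02315/A, so √h = √h₀ − (0.02315/(2A)) t.
t = 2A(√h₀ − √h)/0.02315 = 2·5.241·(√4.580 − √0.9835)/0.02315
  = 10.4820 × (2.14009 − 0.991716) / 0.02315 = 519.970 s.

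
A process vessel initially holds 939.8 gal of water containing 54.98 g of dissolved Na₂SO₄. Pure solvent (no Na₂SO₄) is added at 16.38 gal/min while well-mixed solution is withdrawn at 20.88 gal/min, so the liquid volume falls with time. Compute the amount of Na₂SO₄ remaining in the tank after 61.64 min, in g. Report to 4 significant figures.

10.85 g

Let m(t) be the amount of Na₂SO₄. Volume: V(t) = V₀ + (Q_in − Q_out) t = 939.8 − 4.50000 t; V(61.64) = 662.420 gal.
No Na₂SO₄ enters, so dm/dt = −Q_out · (m/V).
Separate: dm/m = −Q_out dt/V(t) ⇒ ln(m/m₀) = −(Q_out/(Q_in−Q_out)) ln(V/V₀).
m = m₀ (V₀/V)^(Q_out/(Q_in−Q_out)) = 54.98 × (939.8/662.420)^(-4.64000) = 10.8487 g.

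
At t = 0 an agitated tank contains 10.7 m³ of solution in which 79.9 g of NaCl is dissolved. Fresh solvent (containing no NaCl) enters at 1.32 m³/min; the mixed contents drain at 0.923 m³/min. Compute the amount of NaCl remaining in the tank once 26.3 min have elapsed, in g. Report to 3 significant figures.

Let m(t) be the amount of NaCl. Volume: V(t) = V₀ + (Q_in − Q_out) t = 10.7 + 0.39700 t; V(26.3) = 21.141 m³.
Species balance (pure solvent in): dm/dt = −Q_out · m/V(t).
Separate: dm/m = −Q_out dt/V(t) ⇒ ln(m/m₀) = −(Q_out/(Q_in−Q_out)) ln(V/V₀).
m = m₀ (V₀/V)^(Q_out/(Q_in−Q_out)) = 79.9 × (10.7/21.141)^(2.3249) = 16.404 g.

16.4 g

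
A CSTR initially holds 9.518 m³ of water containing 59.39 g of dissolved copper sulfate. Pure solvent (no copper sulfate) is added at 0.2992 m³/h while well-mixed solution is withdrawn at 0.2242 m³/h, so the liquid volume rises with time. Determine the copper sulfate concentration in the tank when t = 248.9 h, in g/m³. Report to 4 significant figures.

Total volume: dV/dt = Q_in − Q_out = 0.0750000 m³/h, so V(t) = 9.518 + 0.0750000 t and V(248.9) = 28.1855 m³.
Solute balance: dm/dt = 0 − Q_out C = −Q_out m/V(t).
Separate: dm/m = −Q_out dt/V(t) ⇒ ln(m/m₀) = −(Q_out/(Q_in−Q_out)) ln(V/V₀).
m = m₀ (V₀/V)^(Q_out/(Q_in−Q_out)) = 59.39 × (9.518/28.1855)^(2.98933) = 2.31367 g.
C = m/V = 2.31367/28.1855 = 0.0820874 g/m³.

0.08209 g/m³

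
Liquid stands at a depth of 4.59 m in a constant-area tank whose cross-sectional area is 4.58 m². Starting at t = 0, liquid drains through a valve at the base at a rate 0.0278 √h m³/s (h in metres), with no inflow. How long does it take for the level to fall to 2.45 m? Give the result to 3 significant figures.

A dh/dt = −Q_out = −0.0278 √h.
This is separable: 2 d(√h)/dt = −0.0278/A, so √h = √h₀ − (0.0278/(2A)) t.
t = 2A(√h₀ − √h)/0.0278 = 2·4.58·(√4.59 − √2.45)/0.0278
  = 9.1600 × (2.1424 − 1.5652) / 0.0278 = 190.18 s.

190 s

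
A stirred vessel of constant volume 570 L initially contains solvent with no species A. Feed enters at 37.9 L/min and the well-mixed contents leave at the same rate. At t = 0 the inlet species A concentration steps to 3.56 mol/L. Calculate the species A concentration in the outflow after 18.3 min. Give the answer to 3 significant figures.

Accumulation = in − out for the solute gives V dC/dt = Q(C_in − C).
Rewrite as dC/dt + C/τ = C_in/τ, τ = V/Q = 15.040 min.
This is linear first-order; C(t) = C_in + (C₀ − C_in) e^(−t/τ).
C(18.3) = 3.56 + (0 − 3.56)·e^(−18.3/15.040) = 3.56 + (-3.5600)·0.29618 = 2.5056 mol/L.

2.51 mol/L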